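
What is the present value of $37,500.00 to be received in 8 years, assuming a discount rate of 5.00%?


Present value formula: PV = FV / (1 + r)^t
PV = $37,500.00 / (1 + 0.05)^8
PV = $37,500.00 / 1.477455
PV = $25,381.48

PV = FV / (1 + r)^t = $25,381.48


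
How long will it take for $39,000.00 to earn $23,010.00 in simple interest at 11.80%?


Rearrange the simple interest formula for t:
I = P × r × t  ⇒  t = I / (P × r)
t = $23,010.00 / ($39,000.00 × 0.118)
t = 5

t = I/(P×r) = 5 years


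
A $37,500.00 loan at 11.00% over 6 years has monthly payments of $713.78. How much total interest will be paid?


Total paid over the life of the loan = PMT × n.
Total paid = $713.78 × 72 = $51,392.16
Total interest = total paid − principal = $51,392.16 − $37,500.00 = $13,892.16

Total interest = (PMT × n) - PV = $13,892.16


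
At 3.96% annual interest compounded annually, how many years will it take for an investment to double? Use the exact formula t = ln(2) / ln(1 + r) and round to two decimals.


Doubling condition: (1 + r)^t = 2
Take ln of both sides: t × ln(1 + r) = ln(2)
t = ln(2) / ln(1 + r)
t = 0.693147 / 0.038836
t = 17.85

t = ln(2) / ln(1 + r) = 17.85 years


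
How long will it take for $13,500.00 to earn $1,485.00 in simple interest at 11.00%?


Rearrange the simple interest formula for t:
I = P × r × t  ⇒  t = I / (P × r)
t = $1,485.00 / ($13,500.00 × 0.11)
t = 1

t = I/(P×r) = 1 year


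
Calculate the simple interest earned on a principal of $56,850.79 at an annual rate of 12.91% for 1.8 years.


Simple interest formula: I = P × r × t
I = $56,850.79 × 0.1291 × 1.8
I = $13,210.99

I = P × r × t = $13,210.99


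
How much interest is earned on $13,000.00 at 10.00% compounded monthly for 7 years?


Compound interest earned = final amount − principal.
A = P(1 + r/n)^(nt) = $13,000.00 × (1 + 0.1/12)^(12 × 7) = $26,102.96
Interest = A − P = $26,102.96 − $13,000.00 = $13,102.96

Interest = A - P = $13,102.96


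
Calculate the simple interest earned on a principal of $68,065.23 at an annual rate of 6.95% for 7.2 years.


Simple interest formula: I = P × r × t
I = $68,065.23 × 0.0695 × 7.2
I = $34,059.84

I = P × r × t = $34,059.84


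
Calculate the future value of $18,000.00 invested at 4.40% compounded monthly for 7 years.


Compound interest formula: A = P(1 + r/n)^(nt)
A = $18,000.00 × (1 + 0.044/12)^(12 × 7)
Growth factor: (1 + 0.044/12)^84 = 1.359935
A = $18,000.00 × 1.359935
A = $24,478.83

A = P(1 + r/n)^(nt) = $24,478.83


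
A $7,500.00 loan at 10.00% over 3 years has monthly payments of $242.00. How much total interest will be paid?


Total paid over the life of the loan = PMT × n.
Total paid = $242.00 × 36 = $8,712.00
Total interest = total paid − principal = $8,712.00 − $7,500.00 = $1,212.00

Total interest = (PMT × n) - PV = $1,212.00


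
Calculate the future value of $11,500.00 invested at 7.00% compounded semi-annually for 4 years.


Compound interest formula: A = P(1 + r/n)^(nt)
A = $11,500.00 × (1 + 0.07/2)^(2 × 4)
Growth factor: (1 + 0.07/2)^8 = 1.316809
A = $11,500.00 × 1.316809
A = $15,143.30

A = P(1 + r/n)^(nt) = $15,143.30


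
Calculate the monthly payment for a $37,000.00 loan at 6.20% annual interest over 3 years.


Loan payment formula: PMT = PV × r / (1 − (1 + r)^(−n))
Monthly rate r = 0.062/12 ≈ 0.00516667, n = 36 months
Denominator: 1 − (1 + 0.062/12)^(−36) = 0.169329
PMT = $37,000.00 × (0.062/12) / 0.169329
PMT = $1,128.97 per month

PMT = PV × r / (1-(1+r)^(-n)) = $1,128.97/month


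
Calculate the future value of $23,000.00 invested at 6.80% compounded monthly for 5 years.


Compound interest formula: A = P(1 + r/n)^(nt)
A = $23,000.00 × (1 + 0.068/12)^(12 × 5)
Growth factor: (1 + 0.068/12)^60 = 1.403600
A = $23,000.00 × 1.403600
A = $32,282.80

A = P(1 + r/n)^(nt) = $32,282.80


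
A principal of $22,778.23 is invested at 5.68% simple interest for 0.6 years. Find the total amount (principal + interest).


Total amount formula: A = P(1 + rt) = P + P·r·t
Interest: I = P × r × t = $22,778.23 × 0.0568 × 0.6 = $776.28
A = P + I = $22,778.23 + $776.28 = $23,554.51

A = P + I = P(1 + rt) = $23,554.51


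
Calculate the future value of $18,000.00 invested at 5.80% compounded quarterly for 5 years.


Compound interest formula: A = P(1 + r/n)^(nt)
A = $18,000.00 × (1 + 0.058/4)^(4 × 5)
Growth factor: (1 + 0.058/4)^20 = 1.333647
A = $18,000.00 × 1.333647
A = $24,005.65

A = P(1 + r/n)^(nt) = $24,005.65


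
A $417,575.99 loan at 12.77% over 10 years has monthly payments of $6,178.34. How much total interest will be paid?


Total paid over the life of the loan = PMT × n.
Total paid = $6,178.34 × 120 = $741,400.80
Total interest = total paid − principal = $741,400.80 − $417,575.99 = $323,824.81

Total interest = (PMT × n) - PV = $323,824.81


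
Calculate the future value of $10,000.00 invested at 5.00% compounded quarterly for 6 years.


Compound interest formula: A = P(1 + r/n)^(nt)
A = $10,000.00 × (1 + 0.05/4)^(4 × 6)
Growth factor: (1 + 0.05/4)^24 = 1.347351
A = $10,000.00 × 1.347351
A = $13,473.51

A = P(1 + r/n)^(nt) = $13,473.51


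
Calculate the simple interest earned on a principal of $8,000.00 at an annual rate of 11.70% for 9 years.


Simple interest formula: I = P × r × t
I = $8,000.00 × 0.117 × 9
I = $8,424.00

I = P × r × t = $8,424.00


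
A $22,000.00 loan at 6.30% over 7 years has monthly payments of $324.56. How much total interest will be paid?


Total paid over the life of the loan = PMT × n.
Total paid = $324.56 × 84 = $27,263.04
Total interest = total paid − principal = $27,263.04 − $22,000.00 = $5,263.04

Total interest = (PMT × n) - PV = $5,263.04


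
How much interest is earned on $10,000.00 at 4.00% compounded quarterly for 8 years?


Compound interest earned = final amount − principal.
A = P(1 + r/n)^(nt) = $10,000.00 × (1 + 0.04/4)^(4 × 8) = $13,749.41
Interest = A − P = $13,749.41 − $10,000.00 = $3,749.41

Interest = A - P = $3,749.41


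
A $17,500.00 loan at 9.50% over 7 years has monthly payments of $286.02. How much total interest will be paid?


Total paid over the life of the loan = PMT × n.
Total paid = $286.02 × 84 = $24,025.68
Total interest = total paid − principal = $24,025.68 − $17,500.00 = $6,525.68

Total interest = (PMT × n) - PV = $6,525.68


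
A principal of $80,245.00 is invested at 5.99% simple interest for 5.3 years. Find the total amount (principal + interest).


Total amount formula: A = P(1 + rt) = P + P·r·t
Interest: I = P × r × t = $80,245.00 × 0.0599 × 5.3 = $25,475.38
A = P + I = $80,245.00 + $25,475.38 = $105,720.38

A = P + I = P(1 + rt) = $105,720.38


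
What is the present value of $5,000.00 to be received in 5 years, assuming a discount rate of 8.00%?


Present value formula: PV = FV / (1 + r)^t
PV = $5,000.00 / (1 + 0.08)^5
PV = $5,000.00 / 1.469328
PV = $3,402.92

PV = FV / (1 + r)^t = $3,402.92


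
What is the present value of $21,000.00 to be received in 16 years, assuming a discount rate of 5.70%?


Present value formula: PV = FV / (1 + r)^t
PV = $21,000.00 / (1 + 0.057)^16
PV = $21,000.00 / 2.427727
PV = $8,650.07

PV = FV / (1 + r)^t = $8,650.07


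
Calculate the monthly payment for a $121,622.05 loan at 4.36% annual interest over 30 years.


Loan payment formula: PMT = PV × r / (1 − (1 + r)^(−n))
Monthly rate r = 0.0436/12 ≈ 0.00363333, n = 360 months
Denominator: 1 − (1 + 0.0436/12)^(−360) = 0.728998
PMT = $121,622.05 × (0.0436/12) / 0.728998
PMT = $606.17 per month

PMT = PV × r / (1-(1+r)^(-n)) = $606.17/month


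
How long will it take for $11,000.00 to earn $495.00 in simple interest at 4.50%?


Rearrange the simple interest formula for t:
I = P × r × t  ⇒  t = I / (P × r)
t = $495.00 / ($11,000.00 × 0.045)
t = 1

t = I/(P×r) = 1 year


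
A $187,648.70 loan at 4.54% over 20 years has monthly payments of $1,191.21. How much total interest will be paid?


Total paid over the life of the loan = PMT × n.
Total paid = $1,191.21 × 240 = $285,890.40
Total interest = total paid − principal = $285,890.40 − $187,648.70 = $98,241.70

Total interest = (PMT × n) - PV = $98,241.70


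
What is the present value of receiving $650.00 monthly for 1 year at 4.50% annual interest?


Present value of an ordinary annuity: PV = PMT × (1 − (1 + r)^(−n)) / r
Monthly rate r = 0.045/12 = 0.00375, n = 12
PV = $650.00 × (1 − (1 + 0.045/12)^(−12)) / (0.045/12)
PV = $650.00 × 11.712548
PV = $7,613.16

PV = PMT × (1-(1+r)^(-n))/r = $7,613.16


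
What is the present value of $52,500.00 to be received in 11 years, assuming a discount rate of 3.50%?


Present value formula: PV = FV / (1 + r)^t
PV = $52,500.00 / (1 + 0.035)^11
PV = $52,500.00 / 1.4599697
PV = $35,959.65

PV = FV / (1 + r)^t = $35,959.65


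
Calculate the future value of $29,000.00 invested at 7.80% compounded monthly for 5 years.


Compound interest formula: A = P(1 + r/n)^(nt)
A = $29,000.00 × (1 + 0.078/12)^(12 × 5)
Growth factor: (1 + 0.078/12)^60 = 1.475118
A = $29,000.00 × 1.475118
A = $42,778.42

A = P(1 + r/n)^(nt) = $42,778.42


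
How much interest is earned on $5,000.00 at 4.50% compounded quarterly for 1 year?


Compound interest earned = final amount − principal.
A = P(1 + r/n)^(nt) = $5,000.00 × (1 + 0.045/4)^(4 × 1) = $5,228.83
Interest = A − P = $5,228.83 − $5,000.00 = $228.83

Interest = A - P = $228.83


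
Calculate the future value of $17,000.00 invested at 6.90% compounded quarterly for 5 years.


Compound interest formula: A = P(1 + r/n)^(nt)
A = $17,000.00 × (1 + 0.069/4)^(4 × 5)
Growth factor: (1 + 0.069/4)^20 = 1.4078422
A = $17,000.00 × 1.4078422
A = $23,933.32

A = P(1 + r/n)^(nt) = $23,933.32


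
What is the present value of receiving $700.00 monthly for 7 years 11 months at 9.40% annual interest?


Present value of an ordinary annuity: PV = PMT × (1 − (1 + r)^(−n)) / r
Monthly rate r = 0.094/12 ≈ 0.00783333, n = 95
PV = $700.00 × (1 − (1 + 0.094/12)^(−95)) / (0.094/12)
PV = $700.00 × 66.828546
PV = $46,779.98

PV = PMT × (1-(1+r)^(-n))/r = $46,779.98


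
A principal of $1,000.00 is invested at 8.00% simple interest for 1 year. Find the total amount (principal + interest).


Total amount formula: A = P(1 + rt) = P + P·r·t
Interest: I = P × r × t = $1,000.00 × 0.08 × 1 = $80.00
A = P + I = $1,000.00 + $80.00 = $1,080.00

A = P + I = P(1 + rt) = $1,080.00


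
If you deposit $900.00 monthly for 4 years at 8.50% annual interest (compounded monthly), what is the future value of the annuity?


Future value of an ordinary annuity: FV = PMT × ((1 + r)^n − 1) / r
Monthly rate r = 0.085/12 ≈ 0.00708333, n = 48
FV = $900.00 × ((1 + 0.085/12)^48 − 1) / (0.085/12)
FV = $900.00 × 56.931495
FV = $51,238.35

FV = PMT × ((1+r)^n - 1)/r = $51,238.35


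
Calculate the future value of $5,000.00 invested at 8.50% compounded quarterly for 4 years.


Compound interest formula: A = P(1 + r/n)^(nt)
A = $5,000.00 × (1 + 0.085/4)^(4 × 4)
Growth factor: (1 + 0.085/4)^16 = 1.399952
A = $5,000.00 × 1.399952
A = $6,999.76

A = P(1 + r/n)^(nt) = $6,999.76


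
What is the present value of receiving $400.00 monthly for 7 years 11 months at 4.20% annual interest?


Present value of an ordinary annuity: PV = PMT × (1 − (1 + r)^(−n)) / r
Monthly rate r = 0.042/12 = 0.0035, n = 95
PV = $400.00 × (1 − (1 + 0.042/12)^(−95)) / (0.042/12)
PV = $400.00 × 80.701401
PV = $32,280.56

PV = PMT × (1-(1+r)^(-n))/r = $32,280.56


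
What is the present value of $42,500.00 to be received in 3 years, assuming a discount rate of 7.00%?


Present value formula: PV = FV / (1 + r)^t
PV = $42,500.00 / (1 + 0.07)^3
PV = $42,500.00 / 1.225043
PV = $34,692.66

PV = FV / (1 + r)^t = $34,692.66


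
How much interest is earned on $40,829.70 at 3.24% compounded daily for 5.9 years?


Compound interest earned = final amount − principal.
A = P(1 + r/n)^(nt) = $40,829.70 × (1 + 0.0324/365)^(365 × 5.9) = $49,430.19
Interest = A − P = $49,430.19 − $40,829.70 = $8,600.49

Interest = A - P = $8,600.49


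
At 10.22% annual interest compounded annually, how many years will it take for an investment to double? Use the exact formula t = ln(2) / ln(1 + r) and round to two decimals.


Doubling condition: (1 + r)^t = 2
Take ln of both sides: t × ln(1 + r) = ln(2)
t = ln(2) / ln(1 + r)
t = 0.693147 / 0.097308
t = 7.12

t = ln(2) / ln(1 + r) = 7.12 years


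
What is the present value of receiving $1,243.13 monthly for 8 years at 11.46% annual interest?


Present value of an ordinary annuity: PV = PMT × (1 − (1 + r)^(−n)) / r
Monthly rate r = 0.1146/12 = 0.00955, n = 96
PV = $1,243.13 × (1 − (1 + 0.1146/12)^(−96)) / (0.1146/12)
PV = $1,243.13 × 62.666045
PV = $77,902.04

PV = PMT × (1-(1+r)^(-n))/r = $77,902.04


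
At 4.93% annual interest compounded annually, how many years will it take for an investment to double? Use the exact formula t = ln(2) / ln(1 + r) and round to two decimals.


Doubling condition: (1 + r)^t = 2
Take ln of both sides: t × ln(1 + r) = ln(2)
t = ln(2) / ln(1 + r)
t = 0.693147 / 0.048123
t = 14.40

t = ln(2) / ln(1 + r) = 14.40 years


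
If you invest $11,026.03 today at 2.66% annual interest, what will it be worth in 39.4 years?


Future value formula: FV = PV × (1 + r)^t
FV = $11,026.03 × (1 + 0.0266)^39.4
FV = $11,026.03 × 2.8132585
FV = $31,019.07

FV = PV × (1 + r)^t = $31,019.07


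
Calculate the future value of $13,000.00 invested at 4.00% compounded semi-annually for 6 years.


Compound interest formula: A = P(1 + r/n)^(nt)
A = $13,000.00 × (1 + 0.04/2)^(2 × 6)
Growth factor: (1 + 0.04/2)^12 = 1.2682418
A = $13,000.00 × 1.2682418
A = $16,487.14

A = P(1 + r/n)^(nt) = $16,487.14


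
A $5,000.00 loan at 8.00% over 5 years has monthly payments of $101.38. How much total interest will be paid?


Total paid over the life of the loan = PMT × n.
Total paid = $101.38 × 60 = $6,082.80
Total interest = total paid − principal = $6,082.80 − $5,000.00 = $1,082.80

Total interest = (PMT × n) - PV = $1,082.80


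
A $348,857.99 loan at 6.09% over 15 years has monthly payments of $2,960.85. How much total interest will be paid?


Total paid over the life of the loan = PMT × n.
Total paid = $2,960.85 × 180 = $532,953.00
Total interest = total paid − principal = $532,953.00 − $348,857.99 = $184,095.01

Total interest = (PMT × n) - PV = $184,095.01


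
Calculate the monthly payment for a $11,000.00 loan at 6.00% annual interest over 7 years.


Loan payment formula: PMT = PV × r / (1 − (1 + r)^(−n))
Monthly rate r = 0.06/12 = 0.005, n = 84 months
Denominator: 1 − (1 + 0.06/12)^(−84) = 0.342265
PMT = $11,000.00 × (0.06/12) / 0.342265
PMT = $160.69 per month

PMT = PV × r / (1-(1+r)^(-n)) = $160.69/month


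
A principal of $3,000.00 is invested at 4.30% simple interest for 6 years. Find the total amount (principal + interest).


Total amount formula: A = P(1 + rt) = P + P·r·t
Interest: I = P × r × t = $3,000.00 × 0.043 × 6 = $774.00
A = P + I = $3,000.00 + $774.00 = $3,774.00

A = P + I = P(1 + rt) = $3,774.00


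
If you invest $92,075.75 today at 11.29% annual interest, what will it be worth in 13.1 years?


Future value formula: FV = PV × (1 + r)^t
FV = $92,075.75 × (1 + 0.1129)^13.1
FV = $92,075.75 × 4.06046214
FV = $373,870.10

FV = PV × (1 + r)^t = $373,870.10


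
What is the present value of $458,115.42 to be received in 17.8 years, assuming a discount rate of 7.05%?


Present value formula: PV = FV / (1 + r)^t
PV = $458,115.42 / (1 + 0.0705)^17.8
PV = $458,115.42 / 3.3623487
PV = $136,248.63

PV = FV / (1 + r)^t = $136,248.63


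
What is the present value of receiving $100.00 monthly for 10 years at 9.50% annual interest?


Present value of an ordinary annuity: PV = PMT × (1 − (1 + r)^(−n)) / r
Monthly rate r = 0.095/12 ≈ 0.00791667, n = 120
PV = $100.00 × (1 − (1 + 0.095/12)^(−120)) / (0.095/12)
PV = $100.00 × 77.281211
PV = $7,728.12

PV = PMT × (1-(1+r)^(-n))/r = $7,728.12


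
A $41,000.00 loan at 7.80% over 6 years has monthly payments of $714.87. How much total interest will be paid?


Total paid over the life of the loan = PMT × n.
Total paid = $714.87 × 72 = $51,470.64
Total interest = total paid − principal = $51,470.64 − $41,000.00 = $10,470.64

Total interest = (PMT × n) - PV = $10,470.64


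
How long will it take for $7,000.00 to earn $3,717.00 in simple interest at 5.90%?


Rearrange the simple interest formula for t:
I = P × r × t  ⇒  t = I / (P × r)
t = $3,717.00 / ($7,000.00 × 0.059)
t = 9

t = I/(P×r) = 9 years


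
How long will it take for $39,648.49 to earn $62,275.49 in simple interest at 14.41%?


Rearrange the simple interest formula for t:
I = P × r × t  ⇒  t = I / (P × r)
t = $62,275.49 / ($39,648.49 × 0.1441)
t = 10.9

t = I/(P×r) = 10.9 years


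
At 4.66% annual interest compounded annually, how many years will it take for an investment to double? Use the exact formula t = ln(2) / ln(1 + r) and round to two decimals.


Doubling condition: (1 + r)^t = 2
Take ln of both sides: t × ln(1 + r) = ln(2)
t = ln(2) / ln(1 + r)
t = 0.693147 / 0.045547
t = 15.22

t = ln(2) / ln(1 + r) = 15.22 years


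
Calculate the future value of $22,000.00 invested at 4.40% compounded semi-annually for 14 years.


Compound interest formula: A = P(1 + r/n)^(nt)
A = $22,000.00 × (1 + 0.044/2)^(2 × 14)
Growth factor: (1 + 0.044/2)^28 = 1.8391836
A = $22,000.00 × 1.8391836
A = $40,462.04

A = P(1 + r/n)^(nt) = $40,462.04


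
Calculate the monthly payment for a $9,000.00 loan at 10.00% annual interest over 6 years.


Loan payment formula: PMT = PV × r / (1 − (1 + r)^(−n))
Monthly rate r = 0.1/12 ≈ 0.00833333, n = 72 months
Denominator: 1 − (1 + 0.1/12)^(−72) = 0.449822
PMT = $9,000.00 × (0.1/12) / 0.449822
PMT = $166.73 per month

PMT = PV × r / (1-(1+r)^(-n)) = $166.73/month


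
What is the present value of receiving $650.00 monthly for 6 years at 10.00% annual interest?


Present value of an ordinary annuity: PV = PMT × (1 − (1 + r)^(−n)) / r
Monthly rate r = 0.1/12 ≈ 0.00833333, n = 72
PV = $650.00 × (1 − (1 + 0.1/12)^(−72)) / (0.1/12)
PV = $650.00 × 53.978665
PV = $35,086.13

PV = PMT × (1-(1+r)^(-n))/r = $35,086.13


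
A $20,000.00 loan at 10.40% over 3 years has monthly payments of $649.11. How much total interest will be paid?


Total paid over the life of the loan = PMT × n.
Total paid = $649.11 × 36 = $23,367.96
Total interest = total paid − principal = $23,367.96 − $20,000.00 = $3,367.96

Total interest = (PMT × n) - PV = $3,367.96


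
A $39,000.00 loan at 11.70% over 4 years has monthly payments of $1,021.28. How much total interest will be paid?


Total paid over the life of the loan = PMT × n.
Total paid = $1,021.28 × 48 = $49,021.44
Total interest = total paid − principal = $49,021.44 − $39,000.00 = $10,021.44

Total interest = (PMT × n) - PV = $10,021.44


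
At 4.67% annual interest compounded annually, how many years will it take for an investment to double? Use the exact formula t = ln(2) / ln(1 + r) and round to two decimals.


Doubling condition: (1 + r)^t = 2
Take ln of both sides: t × ln(1 + r) = ln(2)
t = ln(2) / ln(1 + r)
t = 0.693147 / 0.045642
t = 15.19

t = ln(2) / ln(1 + r) = 15.19 years


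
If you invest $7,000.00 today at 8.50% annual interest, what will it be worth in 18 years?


Future value formula: FV = PV × (1 + r)^t
FV = $7,000.00 × (1 + 0.085)^18
FV = $7,000.00 × 4.3424546
FV = $30,397.18

FV = PV × (1 + r)^t = $30,397.18


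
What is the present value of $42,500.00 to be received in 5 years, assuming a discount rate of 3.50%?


Present value formula: PV = FV / (1 + r)^t
PV = $42,500.00 / (1 + 0.035)^5
PV = $42,500.00 / 1.1876863
PV = $35,783.86

PV = FV / (1 + r)^t = $35,783.86


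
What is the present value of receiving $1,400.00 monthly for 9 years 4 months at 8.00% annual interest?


Present value of an ordinary annuity: PV = PMT × (1 − (1 + r)^(−n)) / r
Monthly rate r = 0.08/12 ≈ 0.00666667, n = 112
PV = $1,400.00 × (1 − (1 + 0.08/12)^(−112)) / (0.08/12)
PV = $1,400.00 × 78.732065
PV = $110,224.89

PV = PMT × (1-(1+r)^(-n))/r = $110,224.89


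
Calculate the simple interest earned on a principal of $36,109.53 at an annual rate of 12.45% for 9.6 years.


Simple interest formula: I = P × r × t
I = $36,109.53 × 0.1245 × 9.6
I = $43,158.11

I = P × r × t = $43,158.11


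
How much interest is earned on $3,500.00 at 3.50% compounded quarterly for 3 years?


Compound interest earned = final amount − principal.
A = P(1 + r/n)^(nt) = $3,500.00 × (1 + 0.035/4)^(4 × 3) = $3,885.71
Interest = A − P = $3,885.71 − $3,500.00 = $385.71

Interest = A - P = $385.71


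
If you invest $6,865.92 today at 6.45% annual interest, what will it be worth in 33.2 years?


Future value formula: FV = PV × (1 + r)^t
FV = $6,865.92 × (1 + 0.0645)^33.2
FV = $6,865.92 × 7.965923
FV = $54,693.39

FV = PV × (1 + r)^t = $54,693.39


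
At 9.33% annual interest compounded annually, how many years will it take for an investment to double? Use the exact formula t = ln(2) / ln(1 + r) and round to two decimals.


Doubling condition: (1 + r)^t = 2
Take ln of both sides: t × ln(1 + r) = ln(2)
t = ln(2) / ln(1 + r)
t = 0.693147 / 0.089201
t = 7.77

t = ln(2) / ln(1 + r) = 7.77 years


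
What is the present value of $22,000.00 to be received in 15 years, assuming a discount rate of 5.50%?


Present value formula: PV = FV / (1 + r)^t
PV = $22,000.00 / (1 + 0.055)^15
PV = $22,000.00 / 2.232476
PV = $9,854.53

PV = FV / (1 + r)^t = $9,854.53


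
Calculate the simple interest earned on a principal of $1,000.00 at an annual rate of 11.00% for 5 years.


Simple interest formula: I = P × r × t
I = $1,000.00 × 0.11 × 5
I = $550.00

I = P × r × t = $550.00


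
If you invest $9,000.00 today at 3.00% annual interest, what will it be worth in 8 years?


Future value formula: FV = PV × (1 + r)^t
FV = $9,000.00 × (1 + 0.03)^8
FV = $9,000.00 × 1.266770
FV = $11,400.93

FV = PV × (1 + r)^t = $11,400.93


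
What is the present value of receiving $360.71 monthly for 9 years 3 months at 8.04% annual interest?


Present value of an ordinary annuity: PV = PMT × (1 − (1 + r)^(−n)) / r
Monthly rate r = 0.0804/12 = 0.0067, n = 111
PV = $360.71 × (1 − (1 + 0.0804/12)^(−111)) / (0.0804/12)
PV = $360.71 × 78.129501
PV = $28,182.09

PV = PMT × (1-(1+r)^(-n))/r = $28,182.09


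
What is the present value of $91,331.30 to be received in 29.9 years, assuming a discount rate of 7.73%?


Present value formula: PV = FV / (1 + r)^t
PV = $91,331.30 / (1 + 0.0773)^29.9
PV = $91,331.30 / 9.265442
PV = $9,857.20

PV = FV / (1 + r)^t = $9,857.20


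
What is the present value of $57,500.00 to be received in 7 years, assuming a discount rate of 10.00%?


Present value formula: PV = FV / (1 + r)^t
PV = $57,500.00 / (1 + 0.1)^7
PV = $57,500.00 / 1.948717
PV = $29,506.59

PV = FV / (1 + r)^t = $29,506.59


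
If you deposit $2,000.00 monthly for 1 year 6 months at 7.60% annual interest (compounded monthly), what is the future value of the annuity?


Future value of an ordinary annuity: FV = PMT × ((1 + r)^n − 1) / r
Monthly rate r = 0.076/12 ≈ 0.00633333, n = 18
FV = $2,000.00 × ((1 + 0.076/12)^18 − 1) / (0.076/12)
FV = $2,000.00 × 19.002522
FV = $38,005.04

FV = PMT × ((1+r)^n - 1)/r = $38,005.04


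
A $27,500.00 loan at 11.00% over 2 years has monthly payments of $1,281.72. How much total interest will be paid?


Total paid over the life of the loan = PMT × n.
Total paid = $1,281.72 × 24 = $30,761.28
Total interest = total paid − principal = $30,761.28 − $27,500.00 = $3,261.28

Total interest = (PMT × n) - PV = $3,261.28


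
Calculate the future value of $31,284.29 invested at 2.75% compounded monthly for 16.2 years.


Compound interest formula: A = P(1 + r/n)^(nt)
A = $31,284.29 × (1 + 0.0275/12)^(12 × 16.2)
Growth factor: (1 + 0.0275/12)^194.4 = 1.560475
A = $31,284.29 × 1.560475
A = $48,818.35

A = P(1 + r/n)^(nt) = $48,818.35


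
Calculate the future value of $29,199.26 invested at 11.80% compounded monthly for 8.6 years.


Compound interest formula: A = P(1 + r/n)^(nt)
A = $29,199.26 × (1 + 0.118/12)^(12 × 8.6)
Growth factor: (1 + 0.118/12)^103.2 = 2.7451701
A = $29,199.26 × 2.7451701
A = $80,156.94

A = P(1 + r/n)^(nt) = $80,156.94


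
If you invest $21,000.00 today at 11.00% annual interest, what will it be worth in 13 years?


Future value formula: FV = PV × (1 + r)^t
FV = $21,000.00 × (1 + 0.11)^13
FV = $21,000.00 × 3.883280
FV = $81,548.88

FV = PV × (1 + r)^t = $81,548.88


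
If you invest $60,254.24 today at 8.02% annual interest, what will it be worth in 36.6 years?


Future value formula: FV = PV × (1 + r)^t
FV = $60,254.24 × (1 + 0.0802)^36.6
FV = $60,254.24 × 16.8365355
FV = $1,014,472.65

FV = PV × (1 + r)^t = $1,014,472.65


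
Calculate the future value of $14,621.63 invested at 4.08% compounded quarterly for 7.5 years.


Compound interest formula: A = P(1 + r/n)^(nt)
A = $14,621.63 × (1 + 0.0408/4)^(4 × 7.5)
Growth factor: (1 + 0.0408/4)^30 = 1.355879
A = $14,621.63 × 1.355879
A = $19,825.16

A = P(1 + r/n)^(nt) = $19,825.16


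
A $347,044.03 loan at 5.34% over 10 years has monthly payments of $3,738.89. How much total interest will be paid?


Total paid over the life of the loan = PMT × n.
Total paid = $3,738.89 × 120 = $448,666.80
Total interest = total paid − principal = $448,666.80 − $347,044.03 = $101,622.77

Total interest = (PMT × n) - PV = $101,622.77


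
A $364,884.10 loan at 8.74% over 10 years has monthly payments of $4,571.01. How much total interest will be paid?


Total paid over the life of the loan = PMT × n.
Total paid = $4,571.01 × 120 = $548,521.20
Total interest = total paid − principal = $548,521.20 − $364,884.10 = $183,637.10

Total interest = (PMT × n) - PV = $183,637.10


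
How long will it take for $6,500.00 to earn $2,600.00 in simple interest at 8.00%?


Rearrange the simple interest formula for t:
I = P × r × t  ⇒  t = I / (P × r)
t = $2,600.00 / ($6,500.00 × 0.08)
t = 5

t = I/(P×r) = 5 years


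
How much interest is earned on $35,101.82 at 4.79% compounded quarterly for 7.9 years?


Compound interest earned = final amount − principal.
A = P(1 + r/n)^(nt) = $35,101.82 × (1 + 0.0479/4)^(4 × 7.9) = $51,132.24
Interest = A − P = $51,132.24 − $35,101.82 = $16,030.42

Interest = A - P = $16,030.42


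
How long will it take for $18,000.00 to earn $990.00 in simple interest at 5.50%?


Rearrange the simple interest formula for t:
I = P × r × t  ⇒  t = I / (P × r)
t = $990.00 / ($18,000.00 × 0.055)
t = 1

t = I/(P×r) = 1 year


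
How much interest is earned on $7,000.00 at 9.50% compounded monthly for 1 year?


Compound interest earned = final amount − principal.
A = P(1 + r/n)^(nt) = $7,000.00 × (1 + 0.095/12)^(12 × 1) = $7,694.73
Interest = A − P = $7,694.73 − $7,000.00 = $694.73

Interest = A - P = $694.73


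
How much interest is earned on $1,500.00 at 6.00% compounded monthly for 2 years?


Compound interest earned = final amount − principal.
A = P(1 + r/n)^(nt) = $1,500.00 × (1 + 0.06/12)^(12 × 2) = $1,690.74
Interest = A − P = $1,690.74 − $1,500.00 = $190.74

Interest = A - P = $190.74


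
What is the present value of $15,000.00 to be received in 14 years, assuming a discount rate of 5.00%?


Present value formula: PV = FV / (1 + r)^t
PV = $15,000.00 / (1 + 0.05)^14
PV = $15,000.00 / 1.979932
PV = $7,576.02

PV = FV / (1 + r)^t = $7,576.02


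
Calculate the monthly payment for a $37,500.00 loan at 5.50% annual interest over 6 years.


Loan payment formula: PMT = PV × r / (1 − (1 + r)^(−n))
Monthly rate r = 0.055/12 ≈ 0.00458333, n = 72 months
Denominator: 1 − (1 + 0.055/12)^(−72) = 0.280534
PMT = $37,500.00 × (0.055/12) / 0.280534
PMT = $612.67 per month

PMT = PV × r / (1-(1+r)^(-n)) = $612.67/month


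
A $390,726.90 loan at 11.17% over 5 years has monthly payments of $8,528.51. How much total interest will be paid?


Total paid over the life of the loan = PMT × n.
Total paid = $8,528.51 × 60 = $511,710.60
Total interest = total paid − principal = $511,710.60 − $390,726.90 = $120,983.70

Total interest = (PMT × n) - PV = $120,983.70


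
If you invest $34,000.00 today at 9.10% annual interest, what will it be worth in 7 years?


Future value formula: FV = PV × (1 + r)^t
FV = $34,000.00 × (1 + 0.091)^7
FV = $34,000.00 × 1.8398112
FV = $62,553.58

FV = PV × (1 + r)^t = $62,553.58


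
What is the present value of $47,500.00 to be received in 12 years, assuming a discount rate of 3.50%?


Present value formula: PV = FV / (1 + r)^t
PV = $47,500.00 / (1 + 0.035)^12
PV = $47,500.00 / 1.5110687
PV = $31,434.71

PV = FV / (1 + r)^t = $31,434.71


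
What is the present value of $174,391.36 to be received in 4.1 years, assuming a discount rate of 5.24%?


Present value formula: PV = FV / (1 + r)^t
PV = $174,391.36 / (1 + 0.0524)^4.1
PV = $174,391.36 / 1.2329386
PV = $141,443.67

PV = FV / (1 + r)^t = $141,443.67


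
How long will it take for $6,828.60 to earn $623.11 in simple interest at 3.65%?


Rearrange the simple interest formula for t:
I = P × r × t  ⇒  t = I / (P × r)
t = $623.11 / ($6,828.60 × 0.0365)
t = 2.5

t = I/(P×r) = 2.5 years


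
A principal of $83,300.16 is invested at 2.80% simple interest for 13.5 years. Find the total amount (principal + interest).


Total amount formula: A = P(1 + rt) = P + P·r·t
Interest: I = P × r × t = $83,300.16 × 0.028 × 13.5 = $31,487.46
A = P + I = $83,300.16 + $31,487.46 = $114,787.62

A = P + I = P(1 + rt) = $114,787.62


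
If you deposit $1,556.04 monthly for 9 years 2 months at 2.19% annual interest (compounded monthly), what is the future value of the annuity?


Future value of an ordinary annuity: FV = PMT × ((1 + r)^n − 1) / r
Monthly rate r = 0.0219/12 = 0.001825, n = 110
FV = $1,556.04 × ((1 + 0.0219/12)^110 − 1) / (0.0219/12)
FV = $1,556.04 × 121.696184
FV = $189,364.13

FV = PMT × ((1+r)^n - 1)/r = $189,364.13


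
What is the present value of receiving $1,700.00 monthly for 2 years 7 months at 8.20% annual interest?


Present value of an ordinary annuity: PV = PMT × (1 − (1 + r)^(−n)) / r
Monthly rate r = 0.082/12 ≈ 0.00683333, n = 31
PV = $1,700.00 × (1 − (1 + 0.082/12)^(−31)) / (0.082/12)
PV = $1,700.00 × 27.851314
PV = $47,347.23

PV = PMT × (1-(1+r)^(-n))/r = $47,347.23


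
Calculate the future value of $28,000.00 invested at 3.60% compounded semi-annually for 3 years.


Compound interest formula: A = P(1 + r/n)^(nt)
A = $28,000.00 × (1 + 0.036/2)^(2 × 3)
Growth factor: (1 + 0.036/2)^6 = 1.1129782
A = $28,000.00 × 1.1129782
A = $31,163.39

A = P(1 + r/n)^(nt) = $31,163.39


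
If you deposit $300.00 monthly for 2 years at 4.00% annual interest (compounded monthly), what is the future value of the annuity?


Future value of an ordinary annuity: FV = PMT × ((1 + r)^n − 1) / r
Monthly rate r = 0.04/12 ≈ 0.00333333, n = 24
FV = $300.00 × ((1 + 0.04/12)^24 − 1) / (0.04/12)
FV = $300.00 × 24.942888
FV = $7,482.87

FV = PMT × ((1+r)^n - 1)/r = $7,482.87


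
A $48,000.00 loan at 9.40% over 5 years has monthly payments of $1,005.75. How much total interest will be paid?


Total paid over the life of the loan = PMT × n.
Total paid = $1,005.75 × 60 = $60,345.00
Total interest = total paid − principal = $60,345.00 − $48,000.00 = $12,345.00

Total interest = (PMT × n) - PV = $12,345.00


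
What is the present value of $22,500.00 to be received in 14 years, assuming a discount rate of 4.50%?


Present value formula: PV = FV / (1 + r)^t
PV = $22,500.00 / (1 + 0.045)^14
PV = $22,500.00 / 1.851945
PV = $12,149.39

PV = FV / (1 + r)^t = $12,149.39


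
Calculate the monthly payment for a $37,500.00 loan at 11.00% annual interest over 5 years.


Loan payment formula: PMT = PV × r / (1 − (1 + r)^(−n))
Monthly rate r = 0.11/12 ≈ 0.00916667, n = 60 months
Denominator: 1 − (1 + 0.11/12)^(−60) = 0.421603
PMT = $37,500.00 × (0.11/12) / 0.421603
PMT = $815.34 per month

PMT = PV × r / (1-(1+r)^(-n)) = $815.34/month


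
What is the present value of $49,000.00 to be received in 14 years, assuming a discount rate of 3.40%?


Present value formula: PV = FV / (1 + r)^t
PV = $49,000.00 / (1 + 0.034)^14
PV = $49,000.00 / 1.596936
PV = $30,683.76

PV = FV / (1 + r)^t = $30,683.76


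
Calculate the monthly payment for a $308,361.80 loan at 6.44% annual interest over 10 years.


Loan payment formula: PMT = PV × r / (1 − (1 + r)^(−n))
Monthly rate r = 0.0644/12 ≈ 0.00536667, n = 120 months
Denominator: 1 − (1 + 0.0644/12)^(−120) = 0.473907
PMT = $308,361.80 × (0.0644/12) / 0.473907
PMT = $3,491.98 per month

PMT = PV × r / (1-(1+r)^(-n)) = $3,491.98/month


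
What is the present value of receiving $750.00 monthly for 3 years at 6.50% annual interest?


Present value of an ordinary annuity: PV = PMT × (1 − (1 + r)^(−n)) / r
Monthly rate r = 0.065/12 ≈ 0.00541667, n = 36
PV = $750.00 × (1 − (1 + 0.065/12)^(−36)) / (0.065/12)
PV = $750.00 × 32.627489
PV = $24,470.62

PV = PMT × (1-(1+r)^(-n))/r = $24,470.62


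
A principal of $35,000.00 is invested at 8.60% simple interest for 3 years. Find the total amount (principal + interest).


Total amount formula: A = P(1 + rt) = P + P·r·t
Interest: I = P × r × t = $35,000.00 × 0.086 × 3 = $9,030.00
A = P + I = $35,000.00 + $9,030.00 = $44,030.00

A = P + I = P(1 + rt) = $44,030.00


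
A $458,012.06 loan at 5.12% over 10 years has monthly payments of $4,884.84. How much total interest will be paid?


Total paid over the life of the loan = PMT × n.
Total paid = $4,884.84 × 120 = $586,180.80
Total interest = total paid − principal = $586,180.80 − $458,012.06 = $128,168.74

Total interest = (PMT × n) - PV = $128,168.74


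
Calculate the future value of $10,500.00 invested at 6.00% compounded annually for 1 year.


Compound interest formula: A = P(1 + r/n)^(nt)
A = $10,500.00 × (1 + 0.06/1)^(1 × 1)
Growth factor: (1 + 0.06/1)^1 = 1.060000
A = $10,500.00 × 1.060000
A = $11,130.00

A = P(1 + r/n)^(nt) = $11,130.00


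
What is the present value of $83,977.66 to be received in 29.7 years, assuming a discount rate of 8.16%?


Present value formula: PV = FV / (1 + r)^t
PV = $83,977.66 / (1 + 0.0816)^29.7
PV = $83,977.66 / 10.274965
PV = $8,173.04

PV = FV / (1 + r)^t = $8,173.04


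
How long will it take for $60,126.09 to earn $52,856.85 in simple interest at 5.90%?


Rearrange the simple interest formula for t:
I = P × r × t  ⇒  t = I / (P × r)
t = $52,856.85 / ($60,126.09 × 0.059)
t = 14.9

t = I/(P×r) = 14.9 years


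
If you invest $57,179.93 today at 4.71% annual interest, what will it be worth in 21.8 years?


Future value formula: FV = PV × (1 + r)^t
FV = $57,179.93 × (1 + 0.0471)^21.8
FV = $57,179.93 × 2.7273563
FV = $155,950.04

FV = PV × (1 + r)^t = $155,950.04


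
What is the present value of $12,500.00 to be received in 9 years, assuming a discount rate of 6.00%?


Present value formula: PV = FV / (1 + r)^t
PV = $12,500.00 / (1 + 0.06)^9
PV = $12,500.00 / 1.689479
PV = $7,398.73

PV = FV / (1 + r)^t = $7,398.73


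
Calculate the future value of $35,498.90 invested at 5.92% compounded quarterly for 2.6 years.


Compound interest formula: A = P(1 + r/n)^(nt)
A = $35,498.90 × (1 + 0.0592/4)^(4 × 2.6)
Growth factor: (1 + 0.0592/4)^10.4 = 1.165083
A = $35,498.90 × 1.165083
A = $41,359.16

A = P(1 + r/n)^(nt) = $41,359.16


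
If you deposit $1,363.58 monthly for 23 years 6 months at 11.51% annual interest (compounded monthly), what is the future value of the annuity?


Future value of an ordinary annuity: FV = PMT × ((1 + r)^n − 1) / r
Monthly rate r = 0.1151/12 ≈ 0.00959167, n = 282
FV = $1,363.58 × ((1 + 0.1151/12)^282 − 1) / (0.1151/12)
FV = $1,363.58 × 1434.639455
FV = $1,956,245.67

FV = PMT × ((1+r)^n - 1)/r = $1,956,245.67


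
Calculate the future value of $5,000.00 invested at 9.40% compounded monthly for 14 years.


Compound interest formula: A = P(1 + r/n)^(nt)
A = $5,000.00 × (1 + 0.094/12)^(12 × 14)
Growth factor: (1 + 0.094/12)^168 = 3.709408
A = $5,000.00 × 3.709408
A = $18,547.04

A = P(1 + r/n)^(nt) = $18,547.04


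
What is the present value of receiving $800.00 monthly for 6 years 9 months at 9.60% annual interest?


Present value of an ordinary annuity: PV = PMT × (1 − (1 + r)^(−n)) / r
Monthly rate r = 0.096/12 = 0.008, n = 81
PV = $800.00 × (1 − (1 + 0.096/12)^(−81)) / (0.096/12)
PV = $800.00 × 59.444835
PV = $47,555.87

PV = PMT × (1-(1+r)^(-n))/r = $47,555.87


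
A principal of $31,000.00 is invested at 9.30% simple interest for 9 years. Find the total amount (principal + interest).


Total amount formula: A = P(1 + rt) = P + P·r·t
Interest: I = P × r × t = $31,000.00 × 0.093 × 9 = $25,947.00
A = P + I = $31,000.00 + $25,947.00 = $56,947.00

A = P + I = P(1 + rt) = $56,947.00


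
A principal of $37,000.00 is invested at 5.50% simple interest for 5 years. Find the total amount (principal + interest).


Total amount formula: A = P(1 + rt) = P + P·r·t
Interest: I = P × r × t = $37,000.00 × 0.055 × 5 = $10,175.00
A = P + I = $37,000.00 + $10,175.00 = $47,175.00

A = P + I = P(1 + rt) = $47,175.00


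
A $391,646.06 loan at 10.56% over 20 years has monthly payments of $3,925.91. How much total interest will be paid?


Total paid over the life of the loan = PMT × n.
Total paid = $3,925.91 × 240 = $942,218.40
Total interest = total paid − principal = $942,218.40 − $391,646.06 = $550,572.34

Total interest = (PMT × n) - PV = $550,572.34


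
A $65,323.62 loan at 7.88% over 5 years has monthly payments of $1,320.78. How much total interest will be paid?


Total paid over the life of the loan = PMT × n.
Total paid = $1,320.78 × 60 = $79,246.80
Total interest = total paid − principal = $79,246.80 − $65,323.62 = $13,923.18

Total interest = (PMT × n) - PV = $13,923.18


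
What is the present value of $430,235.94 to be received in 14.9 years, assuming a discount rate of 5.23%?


Present value formula: PV = FV / (1 + r)^t
PV = $430,235.94 / (1 + 0.0523)^14.9
PV = $430,235.94 / 2.13736946
PV = $201,292.27

PV = FV / (1 + r)^t = $201,292.27


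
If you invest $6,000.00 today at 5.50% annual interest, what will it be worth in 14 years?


Future value formula: FV = PV × (1 + r)^t
FV = $6,000.00 × (1 + 0.055)^14
FV = $6,000.00 × 2.116091
FV = $12,696.55

FV = PV × (1 + r)^t = $12,696.55


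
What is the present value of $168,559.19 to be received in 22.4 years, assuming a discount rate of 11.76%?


Present value formula: PV = FV / (1 + r)^t
PV = $168,559.19 / (1 + 0.1176)^22.4
PV = $168,559.19 / 12.067442
PV = $13,968.10

PV = FV / (1 + r)^t = $13,968.10


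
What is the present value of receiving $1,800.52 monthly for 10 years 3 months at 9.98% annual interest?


Present value of an ordinary annuity: PV = PMT × (1 − (1 + r)^(−n)) / r
Monthly rate r = 0.0998/12 ≈ 0.00831667, n = 123
PV = $1,800.52 × (1 − (1 + 0.0998/12)^(−123)) / (0.0998/12)
PV = $1,800.52 × 76.826824
PV = $138,328.23

PV = PMT × (1-(1+r)^(-n))/r = $138,328.23


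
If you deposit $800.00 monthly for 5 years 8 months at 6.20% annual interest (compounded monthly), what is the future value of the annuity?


Future value of an ordinary annuity: FV = PMT × ((1 + r)^n − 1) / r
Monthly rate r = 0.062/12 ≈ 0.00516667, n = 68
FV = $800.00 × ((1 + 0.062/12)^68 − 1) / (0.062/12)
FV = $800.00 × 81.227657
FV = $64,982.13

FV = PMT × ((1+r)^n - 1)/r = $64,982.13
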